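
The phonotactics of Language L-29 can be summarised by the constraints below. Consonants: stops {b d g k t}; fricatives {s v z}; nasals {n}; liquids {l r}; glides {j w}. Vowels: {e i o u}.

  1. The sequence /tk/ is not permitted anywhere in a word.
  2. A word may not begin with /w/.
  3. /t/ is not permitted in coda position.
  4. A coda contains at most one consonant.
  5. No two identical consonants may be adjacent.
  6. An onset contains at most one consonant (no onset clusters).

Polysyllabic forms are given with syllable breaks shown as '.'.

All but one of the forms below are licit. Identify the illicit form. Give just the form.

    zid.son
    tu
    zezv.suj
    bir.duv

zid.son — σ1 onset /z/, coda /d/ ok; σ2 onset /s/, coda /n/ ok → licit
tu — σ1 onset /t/, coda /∅/ ok → licit
zezv.suj — violates constraint 4: syllable 1 coda /zv/ has 2 consonants (> 1) → illicit
bir.duv — σ1 onset /b/, coda /r/ ok; σ2 onset /d/, coda /v/ ok → licit

zezv.suj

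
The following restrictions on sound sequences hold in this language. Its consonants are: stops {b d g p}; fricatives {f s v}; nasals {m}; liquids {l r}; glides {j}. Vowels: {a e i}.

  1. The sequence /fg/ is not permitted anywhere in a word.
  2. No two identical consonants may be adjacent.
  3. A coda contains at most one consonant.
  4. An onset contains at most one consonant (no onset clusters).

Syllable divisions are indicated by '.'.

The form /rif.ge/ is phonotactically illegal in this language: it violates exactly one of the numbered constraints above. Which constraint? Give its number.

1

/rif.ge/: contains banned sequence /fg/.
This is a violation of constraint 1: "The sequence /fg/ is not permitted anywhere in a word."
The remaining constraints (2, 3, 4) are satisfied.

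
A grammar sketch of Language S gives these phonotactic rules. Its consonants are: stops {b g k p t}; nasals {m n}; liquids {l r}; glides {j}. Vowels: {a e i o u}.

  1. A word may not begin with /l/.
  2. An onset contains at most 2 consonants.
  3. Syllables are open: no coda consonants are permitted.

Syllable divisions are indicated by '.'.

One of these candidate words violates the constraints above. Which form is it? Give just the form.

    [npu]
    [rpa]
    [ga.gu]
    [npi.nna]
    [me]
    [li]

[npu] — σ1 onset /np/ (2C), coda /∅/ ok → phonotactically legal
[rpa] — σ1 onset /rp/ (2C), coda /∅/ ok → phonotactically legal
[ga.gu] — σ1 onset /g/, coda /∅/ ok; σ2 onset /g/, coda /∅/ ok → phonotactically legal
[npi.nna] — σ1 onset /np/ (2C), coda /∅/ ok; σ2 onset /nn/ (2C), coda /∅/ ok → phonotactically legal
[me] — σ1 onset /m/, coda /∅/ ok → phonotactically legal
[li] — violates constraint 1: word begins with /l/ → phonotactically illegal

[li]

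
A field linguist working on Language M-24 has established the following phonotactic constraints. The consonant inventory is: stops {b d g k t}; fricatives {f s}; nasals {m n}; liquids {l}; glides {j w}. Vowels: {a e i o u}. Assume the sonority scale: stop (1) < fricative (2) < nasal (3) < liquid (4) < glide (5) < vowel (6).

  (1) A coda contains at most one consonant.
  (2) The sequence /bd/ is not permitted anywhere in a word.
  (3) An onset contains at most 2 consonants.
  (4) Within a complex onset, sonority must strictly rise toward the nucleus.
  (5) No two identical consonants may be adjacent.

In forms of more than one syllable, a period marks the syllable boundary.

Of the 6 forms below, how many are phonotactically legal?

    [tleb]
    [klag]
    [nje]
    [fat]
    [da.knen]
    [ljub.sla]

[tleb] — σ1 onset /tl/ (1→4 rises), coda /b/ ok → phonotactically legal
[klag] — σ1 onset /kl/ (1→4 rises), coda /g/ ok → phonotactically legal
[nje] — σ1 onset /nj/ (3→5 rises), coda /∅/ ok → phonotactically legal
[fat] — σ1 onset /f/, coda /t/ ok → phonotactically legal
[da.knen] — σ1 onset /d/, coda /∅/ ok; σ2 onset /kn/ (1→3 rises), coda /n/ ok → phonotactically legal
[ljub.sla] — σ1 onset /lj/ (4→5 rises), coda /b/ ok; σ2 onset /sl/ (2→4 rises), coda /∅/ ok → phonotactically legal
Phonotactically legal: [tleb], [klag], [nje], [fat], [da.knen], [ljub.sla] → 6.

6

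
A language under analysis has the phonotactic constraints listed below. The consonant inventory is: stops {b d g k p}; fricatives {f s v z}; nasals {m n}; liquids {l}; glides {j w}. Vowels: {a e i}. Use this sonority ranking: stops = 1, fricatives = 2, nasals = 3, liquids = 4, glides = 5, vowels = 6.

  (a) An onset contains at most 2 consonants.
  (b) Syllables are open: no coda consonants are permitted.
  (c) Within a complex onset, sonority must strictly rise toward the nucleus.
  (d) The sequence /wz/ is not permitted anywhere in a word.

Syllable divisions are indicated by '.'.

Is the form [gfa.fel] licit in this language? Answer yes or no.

no

[gfa.fel] — violates constraint (b): syllable 2 coda /l/ has 1 consonant (> 0) → illicit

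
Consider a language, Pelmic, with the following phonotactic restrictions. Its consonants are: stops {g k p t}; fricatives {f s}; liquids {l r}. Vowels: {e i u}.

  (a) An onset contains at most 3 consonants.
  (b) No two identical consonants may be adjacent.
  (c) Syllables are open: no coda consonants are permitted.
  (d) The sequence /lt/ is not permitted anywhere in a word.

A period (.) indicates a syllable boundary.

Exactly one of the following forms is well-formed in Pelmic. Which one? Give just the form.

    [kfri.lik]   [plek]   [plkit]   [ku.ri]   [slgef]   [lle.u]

[ku.ri]

[kfri.lik] — violates constraint (c): syllable 2 coda /k/ has 1 consonant (> 0) → ill-formed
[plek] — violates constraint (c): syllable 1 coda /k/ has 1 consonant (> 0) → ill-formed
[plkit] — violates constraint (c): syllable 1 coda /t/ has 1 consonant (> 0) → ill-formed
[ku.ri] — σ1 onset /k/, coda /∅/ ok; σ2 onset /r/, coda /∅/ ok → well-formed
[slgef] — violates constraint (c): syllable 1 coda /f/ has 1 consonant (> 0) → ill-formed
[lle.u] — violates constraint (b): adjacent identical consonants /ll/ → ill-formed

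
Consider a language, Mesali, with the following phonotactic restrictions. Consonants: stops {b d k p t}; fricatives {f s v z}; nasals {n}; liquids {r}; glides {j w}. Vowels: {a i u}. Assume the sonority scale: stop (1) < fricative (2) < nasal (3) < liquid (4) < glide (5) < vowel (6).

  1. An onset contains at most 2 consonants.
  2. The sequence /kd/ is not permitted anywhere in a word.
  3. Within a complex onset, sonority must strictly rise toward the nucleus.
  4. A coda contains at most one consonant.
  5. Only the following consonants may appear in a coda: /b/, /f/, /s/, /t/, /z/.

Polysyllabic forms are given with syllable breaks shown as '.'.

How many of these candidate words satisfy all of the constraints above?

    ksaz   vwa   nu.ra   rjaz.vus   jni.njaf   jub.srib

5

ksaz — σ1 onset /ks/ (1→2 rises), coda /z/ ok → phonotactically legal
vwa — σ1 onset /vw/ (2→5 rises), coda /∅/ ok → phonotactically legal
nu.ra — σ1 onset /n/, coda /∅/ ok; σ2 onset /r/, coda /∅/ ok → phonotactically legal
rjaz.vus — σ1 onset /rj/ (4→5 rises), coda /z/ ok; σ2 onset /v/, coda /s/ ok → phonotactically legal
jni.njaf — violates constraint 3: syllable 1 onset /jn/: /j/ (glide, 5) → /n/ (nasal, 3) does not rise → phonotactically illegal
jub.srib — σ1 onset /j/, coda /b/ ok; σ2 onset /sr/ (2→4 rises), coda /b/ ok → phonotactically legal
Phonotactically legal: ksaz, vwa, nu.ra, rjaz.vus, jub.srib → 5.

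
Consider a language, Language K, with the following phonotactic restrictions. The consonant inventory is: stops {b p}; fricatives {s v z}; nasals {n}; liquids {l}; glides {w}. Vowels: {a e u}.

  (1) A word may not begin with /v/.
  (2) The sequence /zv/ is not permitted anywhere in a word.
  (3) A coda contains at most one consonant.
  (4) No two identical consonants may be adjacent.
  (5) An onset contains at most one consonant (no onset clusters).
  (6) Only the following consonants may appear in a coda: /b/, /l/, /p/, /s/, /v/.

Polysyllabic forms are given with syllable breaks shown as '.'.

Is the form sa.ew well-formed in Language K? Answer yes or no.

no

sa.ew — violates constraint 6: syllable 2 coda contains /w/, which is not a licensed coda consonant → ill-formed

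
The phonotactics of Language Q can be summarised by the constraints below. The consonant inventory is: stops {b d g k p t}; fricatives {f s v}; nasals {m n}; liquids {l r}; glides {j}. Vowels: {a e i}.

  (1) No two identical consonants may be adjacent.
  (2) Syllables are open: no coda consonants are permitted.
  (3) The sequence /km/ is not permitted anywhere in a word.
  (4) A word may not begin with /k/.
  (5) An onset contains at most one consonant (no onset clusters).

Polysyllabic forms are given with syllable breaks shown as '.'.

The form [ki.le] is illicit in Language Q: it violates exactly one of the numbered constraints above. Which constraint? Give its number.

4

[ki.le]: word begins with /k/.
This is a violation of constraint 4: "A word may not begin with /k/."
The remaining constraints (1, 2, 3, 5) are satisfied.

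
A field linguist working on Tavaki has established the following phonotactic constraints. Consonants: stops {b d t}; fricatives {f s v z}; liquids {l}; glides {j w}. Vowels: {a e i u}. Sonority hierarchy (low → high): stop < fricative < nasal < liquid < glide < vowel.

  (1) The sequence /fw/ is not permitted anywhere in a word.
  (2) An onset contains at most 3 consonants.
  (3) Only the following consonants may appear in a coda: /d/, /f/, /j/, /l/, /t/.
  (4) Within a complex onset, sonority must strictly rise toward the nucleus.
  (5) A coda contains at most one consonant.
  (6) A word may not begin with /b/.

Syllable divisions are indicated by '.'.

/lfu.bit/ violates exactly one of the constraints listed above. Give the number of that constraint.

/lfu.bit/: syllable 1 onset /lf/: /l/ (liquid, 4) → /f/ (fricative, 2) does not rise.
This is a violation of constraint 4: "Within a complex onset, sonority must strictly rise toward the nucleus."
The remaining constraints (1, 2, 3, 5, 6) are satisfied.

4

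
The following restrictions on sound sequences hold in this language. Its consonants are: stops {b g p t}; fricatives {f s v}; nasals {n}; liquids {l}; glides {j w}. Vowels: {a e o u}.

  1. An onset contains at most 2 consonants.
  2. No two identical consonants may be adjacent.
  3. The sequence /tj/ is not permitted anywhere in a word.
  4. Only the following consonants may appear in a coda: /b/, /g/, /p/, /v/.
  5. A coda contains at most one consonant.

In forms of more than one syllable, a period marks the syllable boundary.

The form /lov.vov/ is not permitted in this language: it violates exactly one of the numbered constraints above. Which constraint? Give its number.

2

/lov.vov/: adjacent identical consonants /vv/.
This is a violation of constraint 2: "No two identical consonants may be adjacent."
The remaining constraints (1, 3, 4, 5) are satisfied.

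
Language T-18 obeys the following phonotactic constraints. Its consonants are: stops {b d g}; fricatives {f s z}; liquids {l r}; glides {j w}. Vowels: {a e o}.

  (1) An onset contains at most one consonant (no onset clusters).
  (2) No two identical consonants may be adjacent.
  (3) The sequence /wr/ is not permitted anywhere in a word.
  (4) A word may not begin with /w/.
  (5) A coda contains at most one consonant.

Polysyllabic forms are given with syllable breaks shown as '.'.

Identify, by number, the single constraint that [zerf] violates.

5

[zerf]: syllable 1 coda /rf/ has 2 consonants (> 1).
This is a violation of constraint 5: "A coda contains at most one consonant."
The remaining constraints (1, 2, 3, 4) are satisfied.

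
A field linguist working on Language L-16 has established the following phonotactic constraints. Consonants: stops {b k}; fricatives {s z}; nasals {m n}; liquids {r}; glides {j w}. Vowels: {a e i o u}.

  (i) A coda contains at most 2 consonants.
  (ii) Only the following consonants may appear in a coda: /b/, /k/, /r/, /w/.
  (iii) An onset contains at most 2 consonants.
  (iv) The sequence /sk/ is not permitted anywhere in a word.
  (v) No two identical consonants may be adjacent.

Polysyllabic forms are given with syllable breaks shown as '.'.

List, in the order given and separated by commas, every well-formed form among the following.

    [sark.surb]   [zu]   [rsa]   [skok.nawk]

[sark.surb] — σ1 onset /s/, coda /rk/ (2C) ok; σ2 onset /s/, coda /rb/ (2C) ok → well-formed
[zu] — σ1 onset /z/, coda /∅/ ok → well-formed
[rsa] — σ1 onset /rs/ (2C), coda /∅/ ok → well-formed
[skok.nawk] — violates constraint (iv): contains banned sequence /sk/ → ill-formed

[sark.surb], [zu], [rsa]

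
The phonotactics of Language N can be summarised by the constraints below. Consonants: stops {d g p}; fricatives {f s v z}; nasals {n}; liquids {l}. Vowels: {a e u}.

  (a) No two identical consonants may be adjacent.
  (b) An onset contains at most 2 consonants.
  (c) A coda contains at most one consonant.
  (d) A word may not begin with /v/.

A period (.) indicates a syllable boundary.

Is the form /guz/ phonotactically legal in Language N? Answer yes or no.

yes

/guz/ — σ1 onset /g/, coda /z/ ok → phonotactically legal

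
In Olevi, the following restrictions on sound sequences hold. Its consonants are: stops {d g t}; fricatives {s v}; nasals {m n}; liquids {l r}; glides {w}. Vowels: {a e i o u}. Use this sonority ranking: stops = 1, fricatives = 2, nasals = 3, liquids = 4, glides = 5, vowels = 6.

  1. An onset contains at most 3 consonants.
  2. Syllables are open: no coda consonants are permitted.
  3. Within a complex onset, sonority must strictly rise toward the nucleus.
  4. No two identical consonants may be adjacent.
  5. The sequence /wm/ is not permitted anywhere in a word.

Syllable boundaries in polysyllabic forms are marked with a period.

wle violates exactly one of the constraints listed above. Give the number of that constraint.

wle: syllable 1 onset /wl/: /w/ (glide, 5) → /l/ (liquid, 4) does not rise.
This is a violation of constraint 3: "Within a complex onset, sonority must strictly rise toward the nucleus."
The remaining constraints (1, 2, 4, 5) are satisfied.

3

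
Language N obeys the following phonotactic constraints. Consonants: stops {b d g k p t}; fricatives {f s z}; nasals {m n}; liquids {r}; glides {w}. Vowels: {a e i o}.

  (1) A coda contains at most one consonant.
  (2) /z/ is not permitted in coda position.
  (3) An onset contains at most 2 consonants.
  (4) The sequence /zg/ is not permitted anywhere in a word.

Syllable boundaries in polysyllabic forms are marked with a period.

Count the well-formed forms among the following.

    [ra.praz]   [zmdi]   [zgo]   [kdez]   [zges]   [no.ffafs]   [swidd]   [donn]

0

[ra.praz] — violates constraint 2: syllable 2 coda contains /z/ → ill-formed
[zmdi] — violates constraint 3: syllable 1 onset /zmd/ has 3 consonants (> 2) → ill-formed
[zgo] — violates constraint 4: contains banned sequence /zg/ → ill-formed
[kdez] — violates constraint 2: syllable 1 coda contains /z/ → ill-formed
[zges] — violates constraint 4: contains banned sequence /zg/ → ill-formed
[no.ffafs] — violates constraint 1: syllable 2 coda /fs/ has 2 consonants (> 1) → ill-formed
[swidd] — violates constraint 1: syllable 1 coda /dd/ has 2 consonants (> 1) → ill-formed
[donn] — violates constraint 1: syllable 1 coda /nn/ has 2 consonants (> 1) → ill-formed
No form is well-formed → 0.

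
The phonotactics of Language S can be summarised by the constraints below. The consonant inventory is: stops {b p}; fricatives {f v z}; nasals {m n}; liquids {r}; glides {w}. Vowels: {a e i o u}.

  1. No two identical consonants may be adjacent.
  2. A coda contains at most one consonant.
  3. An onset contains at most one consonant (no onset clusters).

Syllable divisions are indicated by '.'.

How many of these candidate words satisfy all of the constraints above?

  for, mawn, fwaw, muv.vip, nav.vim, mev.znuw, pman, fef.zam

2

for — σ1 onset /f/, coda /r/ ok → licit
mawn — violates constraint 2: syllable 1 coda /wn/ has 2 consonants (> 1) → illicit
fwaw — violates constraint 3: syllable 1 onset /fw/ has 2 consonants (> 1) → illicit
muv.vip — violates constraint 1: adjacent identical consonants /vv/ → illicit
nav.vim — violates constraint 1: adjacent identical consonants /vv/ → illicit
mev.znuw — violates constraint 3: syllable 2 onset /zn/ has 2 consonants (> 1) → illicit
pman — violates constraint 3: syllable 1 onset /pm/ has 2 consonants (> 1) → illicit
fef.zam — σ1 onset /f/, coda /f/ ok; σ2 onset /z/, coda /m/ ok → licit
Licit: for, fef.zam → 2.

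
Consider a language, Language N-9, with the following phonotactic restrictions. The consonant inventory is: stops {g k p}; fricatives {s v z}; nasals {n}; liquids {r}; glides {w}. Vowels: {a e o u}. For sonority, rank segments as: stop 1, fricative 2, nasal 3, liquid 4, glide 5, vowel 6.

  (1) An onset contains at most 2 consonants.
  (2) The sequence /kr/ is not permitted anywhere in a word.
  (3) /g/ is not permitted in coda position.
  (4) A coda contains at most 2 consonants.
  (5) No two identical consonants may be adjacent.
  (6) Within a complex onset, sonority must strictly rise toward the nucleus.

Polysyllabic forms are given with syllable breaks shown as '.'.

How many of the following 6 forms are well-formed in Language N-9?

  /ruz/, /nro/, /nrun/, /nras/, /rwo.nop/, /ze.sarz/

/ruz/ — σ1 onset /r/, coda /z/ ok → well-formed
/nro/ — σ1 onset /nr/ (3→4 rises), coda /∅/ ok → well-formed
/nrun/ — σ1 onset /nr/ (3→4 rises), coda /n/ ok → well-formed
/nras/ — σ1 onset /nr/ (3→4 rises), coda /s/ ok → well-formed
/rwo.nop/ — σ1 onset /rw/ (4→5 rises), coda /∅/ ok; σ2 onset /n/, coda /p/ ok → well-formed
/ze.sarz/ — σ1 onset /z/, coda /∅/ ok; σ2 onset /s/, coda /rz/ (2C) ok → well-formed
Well-formed: /ruz/, /nro/, /nrun/, /nras/, /rwo.nop/, /ze.sarz/ → 6.

6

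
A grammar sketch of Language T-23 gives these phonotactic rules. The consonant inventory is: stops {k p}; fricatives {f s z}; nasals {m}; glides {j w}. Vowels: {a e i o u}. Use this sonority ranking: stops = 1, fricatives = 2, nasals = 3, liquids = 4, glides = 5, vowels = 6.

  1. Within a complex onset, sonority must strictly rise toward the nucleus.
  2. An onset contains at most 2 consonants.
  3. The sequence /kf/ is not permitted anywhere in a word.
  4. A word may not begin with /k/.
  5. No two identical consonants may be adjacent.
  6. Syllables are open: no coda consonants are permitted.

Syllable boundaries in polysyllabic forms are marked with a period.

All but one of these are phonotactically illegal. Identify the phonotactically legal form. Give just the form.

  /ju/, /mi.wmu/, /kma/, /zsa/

/ju/ — σ1 onset /j/, coda /∅/ ok → phonotactically legal
/mi.wmu/ — violates constraint 1: syllable 2 onset /wm/: /w/ (glide, 5) → /m/ (nasal, 3) does not rise → phonotactically illegal
/kma/ — violates constraint 4: word begins with /k/ → phonotactically illegal
/zsa/ — violates constraint 1: syllable 1 onset /zs/: /z/ (fricative, 2) → /s/ (fricative, 2) does not rise → phonotactically illegal

/ju/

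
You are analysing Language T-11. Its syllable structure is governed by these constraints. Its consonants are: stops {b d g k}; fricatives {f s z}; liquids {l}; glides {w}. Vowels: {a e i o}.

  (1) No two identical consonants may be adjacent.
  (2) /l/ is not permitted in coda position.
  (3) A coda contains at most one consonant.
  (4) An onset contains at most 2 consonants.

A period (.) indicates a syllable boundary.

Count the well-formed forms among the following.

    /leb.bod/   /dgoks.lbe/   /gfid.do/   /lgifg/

0

/leb.bod/ — violates constraint 1: adjacent identical consonants /bb/ → ill-formed
/dgoks.lbe/ — violates constraint 3: syllable 1 coda /ks/ has 2 consonants (> 1) → ill-formed
/gfid.do/ — violates constraint 1: adjacent identical consonants /dd/ → ill-formed
/lgifg/ — violates constraint 3: syllable 1 coda /fg/ has 2 consonants (> 1) → ill-formed
No form is well-formed → 0.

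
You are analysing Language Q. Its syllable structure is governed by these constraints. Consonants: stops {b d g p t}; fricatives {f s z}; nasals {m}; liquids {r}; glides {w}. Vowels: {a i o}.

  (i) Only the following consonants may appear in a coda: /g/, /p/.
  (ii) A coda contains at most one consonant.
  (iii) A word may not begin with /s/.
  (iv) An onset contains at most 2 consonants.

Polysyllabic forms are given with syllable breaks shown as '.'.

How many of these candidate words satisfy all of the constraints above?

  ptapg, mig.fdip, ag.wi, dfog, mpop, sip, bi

ptapg — violates constraint (ii): syllable 1 coda /pg/ has 2 consonants (> 1) → illicit
mig.fdip — σ1 onset /m/, coda /g/ ok; σ2 onset /fd/ (2C), coda /p/ ok → licit
ag.wi — σ1 onset /∅/, coda /g/ ok; σ2 onset /w/, coda /∅/ ok → licit
dfog — σ1 onset /df/ (2C), coda /g/ ok → licit
mpop — σ1 onset /mp/ (2C), coda /p/ ok → licit
sip — violates constraint (iii): word begins with /s/ → illicit
bi — σ1 onset /b/, coda /∅/ ok → licit
Licit: mig.fdip, ag.wi, dfog, mpop, bi → 5.

5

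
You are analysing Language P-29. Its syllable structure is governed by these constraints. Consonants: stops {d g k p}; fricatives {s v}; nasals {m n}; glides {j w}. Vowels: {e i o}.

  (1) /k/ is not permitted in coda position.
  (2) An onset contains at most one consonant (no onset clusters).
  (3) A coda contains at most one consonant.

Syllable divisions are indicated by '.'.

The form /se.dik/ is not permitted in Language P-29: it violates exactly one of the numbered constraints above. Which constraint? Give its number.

/se.dik/: syllable 2 coda contains /k/.
This is a violation of constraint 1: "/k/ is not permitted in coda position."
The remaining constraints (2, 3) are satisfied.

1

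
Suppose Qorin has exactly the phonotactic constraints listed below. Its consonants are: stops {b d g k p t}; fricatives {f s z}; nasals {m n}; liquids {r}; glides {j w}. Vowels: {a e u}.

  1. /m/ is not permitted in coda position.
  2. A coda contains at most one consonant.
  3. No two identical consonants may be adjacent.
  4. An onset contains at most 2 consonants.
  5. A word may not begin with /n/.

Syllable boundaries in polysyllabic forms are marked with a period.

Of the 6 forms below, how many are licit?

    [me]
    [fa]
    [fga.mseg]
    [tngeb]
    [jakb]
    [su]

[me] — σ1 onset /m/, coda /∅/ ok → licit
[fa] — σ1 onset /f/, coda /∅/ ok → licit
[fga.mseg] — σ1 onset /fg/ (2C), coda /∅/ ok; σ2 onset /ms/ (2C), coda /g/ ok → licit
[tngeb] — violates constraint 4: syllable 1 onset /tng/ has 3 consonants (> 2) → illicit
[jakb] — violates constraint 2: syllable 1 coda /kb/ has 2 consonants (> 1) → illicit
[su] — σ1 onset /s/, coda /∅/ ok → licit
Licit: [me], [fa], [fga.mseg], [su] → 4.

4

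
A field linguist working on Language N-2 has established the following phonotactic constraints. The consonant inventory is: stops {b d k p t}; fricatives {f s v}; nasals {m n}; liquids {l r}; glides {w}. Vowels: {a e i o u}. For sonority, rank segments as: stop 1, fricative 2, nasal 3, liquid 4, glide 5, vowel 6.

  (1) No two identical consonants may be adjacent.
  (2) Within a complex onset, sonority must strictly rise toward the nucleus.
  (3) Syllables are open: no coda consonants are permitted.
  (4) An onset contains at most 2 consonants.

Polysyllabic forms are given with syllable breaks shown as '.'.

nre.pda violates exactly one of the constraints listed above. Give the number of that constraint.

nre.pda: syllable 2 onset /pd/: /p/ (stop, 1) → /d/ (stop, 1) does not rise.
This is a violation of constraint 2: "Within a complex onset, sonority must strictly rise toward the nucleus."
The remaining constraints (1, 3, 4) are satisfied.

2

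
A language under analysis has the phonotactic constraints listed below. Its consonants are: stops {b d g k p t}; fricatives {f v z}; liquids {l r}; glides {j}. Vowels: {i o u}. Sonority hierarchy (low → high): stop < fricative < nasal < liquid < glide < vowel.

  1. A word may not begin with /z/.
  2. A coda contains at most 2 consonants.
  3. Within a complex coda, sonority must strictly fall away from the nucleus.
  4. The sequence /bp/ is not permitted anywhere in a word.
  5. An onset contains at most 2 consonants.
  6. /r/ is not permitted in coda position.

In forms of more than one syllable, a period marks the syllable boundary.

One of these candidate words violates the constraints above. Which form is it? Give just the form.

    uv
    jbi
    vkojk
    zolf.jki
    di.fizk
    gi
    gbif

uv — σ1 onset /∅/, coda /v/ ok → well-formed
jbi — σ1 onset /jb/ (2C), coda /∅/ ok → well-formed
vkojk — σ1 onset /vk/ (2C), coda /jk/ (5→1 falls) ok → well-formed
zolf.jki — violates constraint 1: word begins with /z/ → ill-formed
di.fizk — σ1 onset /d/, coda /∅/ ok; σ2 onset /f/, coda /zk/ (2→1 falls) ok → well-formed
gi — σ1 onset /g/, coda /∅/ ok → well-formed
gbif — σ1 onset /gb/ (2C), coda /f/ ok → well-formed

zolf.jki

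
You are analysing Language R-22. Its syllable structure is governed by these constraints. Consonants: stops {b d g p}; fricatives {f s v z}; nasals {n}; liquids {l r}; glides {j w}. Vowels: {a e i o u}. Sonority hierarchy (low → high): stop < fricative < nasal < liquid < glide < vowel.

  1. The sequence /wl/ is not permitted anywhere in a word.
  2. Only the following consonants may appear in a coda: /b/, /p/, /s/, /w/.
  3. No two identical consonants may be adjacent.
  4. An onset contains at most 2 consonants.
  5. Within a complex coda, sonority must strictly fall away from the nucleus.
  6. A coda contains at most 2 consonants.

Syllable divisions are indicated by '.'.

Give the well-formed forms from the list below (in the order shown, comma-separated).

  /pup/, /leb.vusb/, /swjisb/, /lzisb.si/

/pup/, /leb.vusb/, /lzisb.si/

/pup/ — σ1 onset /p/, coda /p/ ok → well-formed
/leb.vusb/ — σ1 onset /l/, coda /b/ ok; σ2 onset /v/, coda /sb/ (2→1 falls) ok → well-formed
/swjisb/ — violates constraint 4: syllable 1 onset /swj/ has 3 consonants (> 2) → ill-formed
/lzisb.si/ — σ1 onset /lz/ (2C), coda /sb/ (2→1 falls) ok; σ2 onset /s/, coda /∅/ ok → well-formed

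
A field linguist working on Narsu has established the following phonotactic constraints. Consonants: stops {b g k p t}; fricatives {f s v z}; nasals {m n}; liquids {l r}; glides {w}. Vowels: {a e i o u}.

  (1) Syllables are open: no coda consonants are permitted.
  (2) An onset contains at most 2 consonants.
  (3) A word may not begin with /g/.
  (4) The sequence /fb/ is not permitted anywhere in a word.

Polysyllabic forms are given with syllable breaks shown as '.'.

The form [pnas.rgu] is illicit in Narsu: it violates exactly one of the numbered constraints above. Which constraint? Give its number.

1

[pnas.rgu]: syllable 1 coda /s/ has 1 consonant (> 0).
This is a violation of constraint 1: "Syllables are open: no coda consonants are permitted."
The remaining constraints (2, 3, 4) are satisfied.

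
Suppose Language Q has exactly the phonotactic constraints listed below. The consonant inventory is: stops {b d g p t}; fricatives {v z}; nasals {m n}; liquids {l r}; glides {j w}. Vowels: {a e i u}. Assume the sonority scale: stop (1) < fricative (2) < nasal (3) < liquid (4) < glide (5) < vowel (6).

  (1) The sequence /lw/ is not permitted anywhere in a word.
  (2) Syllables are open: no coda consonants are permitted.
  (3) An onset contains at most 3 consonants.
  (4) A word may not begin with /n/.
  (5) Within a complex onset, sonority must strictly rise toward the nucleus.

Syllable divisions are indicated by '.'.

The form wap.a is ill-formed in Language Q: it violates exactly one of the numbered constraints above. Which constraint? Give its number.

2

wap.a: syllable 1 coda /p/ has 1 consonant (> 0).
This is a violation of constraint 2: "Syllables are open: no coda consonants are permitted."
The remaining constraints (1, 3, 4, 5) are satisfied.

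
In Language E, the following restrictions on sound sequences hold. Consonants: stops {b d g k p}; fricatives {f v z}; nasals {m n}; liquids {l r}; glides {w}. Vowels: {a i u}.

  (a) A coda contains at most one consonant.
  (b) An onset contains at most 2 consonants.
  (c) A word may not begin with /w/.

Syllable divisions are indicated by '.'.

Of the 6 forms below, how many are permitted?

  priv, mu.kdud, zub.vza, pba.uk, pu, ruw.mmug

6

priv — σ1 onset /pr/ (2C), coda /v/ ok → permitted
mu.kdud — σ1 onset /m/, coda /∅/ ok; σ2 onset /kd/ (2C), coda /d/ ok → permitted
zub.vza — σ1 onset /z/, coda /b/ ok; σ2 onset /vz/ (2C), coda /∅/ ok → permitted
pba.uk — σ1 onset /pb/ (2C), coda /∅/ ok; σ2 onset /∅/, coda /k/ ok → permitted
pu — σ1 onset /p/, coda /∅/ ok → permitted
ruw.mmug — σ1 onset /r/, coda /w/ ok; σ2 onset /mm/ (2C), coda /g/ ok → permitted
Permitted: priv, mu.kdud, zub.vza, pba.uk, pu, ruw.mmug → 6.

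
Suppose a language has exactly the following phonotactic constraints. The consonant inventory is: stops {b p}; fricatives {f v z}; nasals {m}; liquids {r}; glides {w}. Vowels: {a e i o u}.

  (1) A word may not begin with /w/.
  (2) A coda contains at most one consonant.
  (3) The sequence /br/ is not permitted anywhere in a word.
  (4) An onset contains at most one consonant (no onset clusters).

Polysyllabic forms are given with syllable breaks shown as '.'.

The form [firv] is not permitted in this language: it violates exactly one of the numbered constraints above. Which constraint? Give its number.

[firv]: syllable 1 coda /rv/ has 2 consonants (> 1).
This is a violation of constraint 2: "A coda contains at most one consonant."
The remaining constraints (1, 3, 4) are satisfied.

2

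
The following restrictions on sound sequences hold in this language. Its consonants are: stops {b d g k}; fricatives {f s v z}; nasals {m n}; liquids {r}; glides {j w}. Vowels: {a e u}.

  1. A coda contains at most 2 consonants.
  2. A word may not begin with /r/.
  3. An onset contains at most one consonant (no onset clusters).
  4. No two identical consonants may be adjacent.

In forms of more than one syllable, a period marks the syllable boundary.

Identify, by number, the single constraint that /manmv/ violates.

/manmv/: syllable 1 coda /nmv/ has 3 consonants (> 2).
This is a violation of constraint 1: "A coda contains at most 2 consonants."
The remaining constraints (2, 3, 4) are satisfied.

1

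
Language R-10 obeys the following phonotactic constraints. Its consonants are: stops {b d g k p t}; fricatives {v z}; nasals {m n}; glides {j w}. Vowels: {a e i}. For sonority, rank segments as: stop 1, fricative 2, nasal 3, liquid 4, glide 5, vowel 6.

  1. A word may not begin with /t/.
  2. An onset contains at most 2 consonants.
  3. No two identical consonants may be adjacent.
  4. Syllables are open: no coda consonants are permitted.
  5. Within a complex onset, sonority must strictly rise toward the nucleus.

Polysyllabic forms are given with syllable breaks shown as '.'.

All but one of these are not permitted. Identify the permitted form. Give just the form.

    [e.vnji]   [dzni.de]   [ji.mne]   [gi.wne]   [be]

[be]

[e.vnji] — violates constraint 2: syllable 2 onset /vnj/ has 3 consonants (> 2) → not permitted
[dzni.de] — violates constraint 2: syllable 1 onset /dzn/ has 3 consonants (> 2) → not permitted
[ji.mne] — violates constraint 5: syllable 2 onset /mn/: /m/ (nasal, 3) → /n/ (nasal, 3) does not rise → not permitted
[gi.wne] — violates constraint 5: syllable 2 onset /wn/: /w/ (glide, 5) → /n/ (nasal, 3) does not rise → not permitted
[be] — σ1 onset /b/, coda /∅/ ok → permitted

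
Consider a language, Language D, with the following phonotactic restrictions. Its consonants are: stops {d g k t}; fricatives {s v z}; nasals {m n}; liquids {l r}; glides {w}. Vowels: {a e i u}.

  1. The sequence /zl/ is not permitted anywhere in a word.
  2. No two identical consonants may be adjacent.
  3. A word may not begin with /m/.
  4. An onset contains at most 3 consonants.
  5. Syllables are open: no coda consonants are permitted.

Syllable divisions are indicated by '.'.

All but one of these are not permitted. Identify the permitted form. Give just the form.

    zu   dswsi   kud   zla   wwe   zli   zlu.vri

zu

zu — σ1 onset /z/, coda /∅/ ok → permitted
dswsi — violates constraint 4: syllable 1 onset /dsws/ has 4 consonants (> 3) → not permitted
kud — violates constraint 5: syllable 1 coda /d/ has 1 consonant (> 0) → not permitted
zla — violates constraint 1: contains banned sequence /zl/ → not permitted
wwe — violates constraint 2: adjacent identical consonants /ww/ → not permitted
zli — violates constraint 1: contains banned sequence /zl/ → not permitted
zlu.vri — violates constraint 1: contains banned sequence /zl/ → not permitted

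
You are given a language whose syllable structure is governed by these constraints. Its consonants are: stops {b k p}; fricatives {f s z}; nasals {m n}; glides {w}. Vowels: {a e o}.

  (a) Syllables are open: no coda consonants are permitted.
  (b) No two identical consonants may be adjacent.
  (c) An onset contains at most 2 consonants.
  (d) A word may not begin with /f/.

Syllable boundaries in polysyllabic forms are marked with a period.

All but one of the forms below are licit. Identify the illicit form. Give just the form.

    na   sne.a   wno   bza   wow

wow

na — σ1 onset /n/, coda /∅/ ok → licit
sne.a — σ1 onset /sn/ (2C), coda /∅/ ok; σ2 onset /∅/, coda /∅/ ok → licit
wno — σ1 onset /wn/ (2C), coda /∅/ ok → licit
bza — σ1 onset /bz/ (2C), coda /∅/ ok → licit
wow — violates constraint (a): syllable 1 coda /w/ has 1 consonant (> 0) → illicit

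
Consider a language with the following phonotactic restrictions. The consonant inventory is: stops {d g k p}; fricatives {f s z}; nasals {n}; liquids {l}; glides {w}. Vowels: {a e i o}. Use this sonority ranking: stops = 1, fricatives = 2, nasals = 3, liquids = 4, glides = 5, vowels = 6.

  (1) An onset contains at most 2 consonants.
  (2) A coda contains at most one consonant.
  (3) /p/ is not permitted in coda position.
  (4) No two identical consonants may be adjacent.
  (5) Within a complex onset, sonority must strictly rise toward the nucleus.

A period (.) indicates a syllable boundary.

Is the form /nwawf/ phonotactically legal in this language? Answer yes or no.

/nwawf/ — violates constraint 2: syllable 1 coda /wf/ has 2 consonants (> 1) → phonotactically illegal

no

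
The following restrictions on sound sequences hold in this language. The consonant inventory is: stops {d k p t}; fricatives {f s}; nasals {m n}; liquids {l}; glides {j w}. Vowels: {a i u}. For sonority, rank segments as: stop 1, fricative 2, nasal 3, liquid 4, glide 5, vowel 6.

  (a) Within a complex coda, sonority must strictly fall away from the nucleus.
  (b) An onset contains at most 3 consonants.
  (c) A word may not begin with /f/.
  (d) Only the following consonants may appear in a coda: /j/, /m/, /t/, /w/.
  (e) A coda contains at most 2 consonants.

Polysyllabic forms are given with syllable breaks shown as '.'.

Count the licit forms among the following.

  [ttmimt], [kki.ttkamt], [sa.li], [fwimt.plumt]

[ttmimt] — σ1 onset /ttm/ (3C), coda /mt/ (3→1 falls) ok → licit
[kki.ttkamt] — σ1 onset /kk/ (2C), coda /∅/ ok; σ2 onset /ttk/ (3C), coda /mt/ (3→1 falls) ok → licit
[sa.li] — σ1 onset /s/, coda /∅/ ok; σ2 onset /l/, coda /∅/ ok → licit
[fwimt.plumt] — violates constraint (c): word begins with /f/ → illicit
Licit: [ttmimt], [kki.ttkamt], [sa.li] → 3.

3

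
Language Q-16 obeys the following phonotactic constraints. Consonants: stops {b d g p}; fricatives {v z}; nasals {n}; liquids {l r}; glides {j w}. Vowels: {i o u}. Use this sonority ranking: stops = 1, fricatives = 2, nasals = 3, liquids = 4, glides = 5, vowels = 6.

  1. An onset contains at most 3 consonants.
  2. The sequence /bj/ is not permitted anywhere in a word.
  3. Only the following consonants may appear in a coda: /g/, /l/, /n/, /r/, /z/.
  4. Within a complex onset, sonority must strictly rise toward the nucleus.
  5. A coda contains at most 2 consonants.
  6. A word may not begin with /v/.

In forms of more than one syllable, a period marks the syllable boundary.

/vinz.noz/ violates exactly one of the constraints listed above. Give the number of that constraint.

6

/vinz.noz/: word begins with /v/.
This is a violation of constraint 6: "A word may not begin with /v/."
The remaining constraints (1, 2, 3, 4, 5) are satisfied.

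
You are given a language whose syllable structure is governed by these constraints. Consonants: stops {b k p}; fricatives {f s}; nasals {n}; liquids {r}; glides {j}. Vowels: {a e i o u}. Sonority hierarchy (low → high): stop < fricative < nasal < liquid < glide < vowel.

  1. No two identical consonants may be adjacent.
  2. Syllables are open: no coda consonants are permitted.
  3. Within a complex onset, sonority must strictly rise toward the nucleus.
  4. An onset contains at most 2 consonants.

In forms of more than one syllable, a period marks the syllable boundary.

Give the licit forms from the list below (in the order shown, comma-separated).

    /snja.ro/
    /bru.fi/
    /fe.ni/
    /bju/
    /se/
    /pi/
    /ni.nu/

/bru.fi/, /fe.ni/, /bju/, /se/, /pi/, /ni.nu/

/snja.ro/ — violates constraint 4: syllable 1 onset /snj/ has 3 consonants (> 2) → illicit
/bru.fi/ — σ1 onset /br/ (1→4 rises), coda /∅/ ok; σ2 onset /f/, coda /∅/ ok → licit
/fe.ni/ — σ1 onset /f/, coda /∅/ ok; σ2 onset /n/, coda /∅/ ok → licit
/bju/ — σ1 onset /bj/ (1→5 rises), coda /∅/ ok → licit
/se/ — σ1 onset /s/, coda /∅/ ok → licit
/pi/ — σ1 onset /p/, coda /∅/ ok → licit
/ni.nu/ — σ1 onset /n/, coda /∅/ ok; σ2 onset /n/, coda /∅/ ok → licit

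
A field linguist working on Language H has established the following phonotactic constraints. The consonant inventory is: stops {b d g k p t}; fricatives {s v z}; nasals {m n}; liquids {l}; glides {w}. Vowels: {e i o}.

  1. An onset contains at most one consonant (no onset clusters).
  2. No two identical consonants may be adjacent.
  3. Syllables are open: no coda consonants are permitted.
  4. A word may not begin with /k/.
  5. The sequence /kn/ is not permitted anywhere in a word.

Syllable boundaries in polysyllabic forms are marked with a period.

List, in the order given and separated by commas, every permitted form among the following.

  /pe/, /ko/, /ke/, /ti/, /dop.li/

/pe/ — σ1 onset /p/, coda /∅/ ok → permitted
/ko/ — violates constraint 4: word begins with /k/ → not permitted
/ke/ — violates constraint 4: word begins with /k/ → not permitted
/ti/ — σ1 onset /t/, coda /∅/ ok → permitted
/dop.li/ — violates constraint 3: syllable 1 coda /p/ has 1 consonant (> 0) → not permitted

/pe/, /ti/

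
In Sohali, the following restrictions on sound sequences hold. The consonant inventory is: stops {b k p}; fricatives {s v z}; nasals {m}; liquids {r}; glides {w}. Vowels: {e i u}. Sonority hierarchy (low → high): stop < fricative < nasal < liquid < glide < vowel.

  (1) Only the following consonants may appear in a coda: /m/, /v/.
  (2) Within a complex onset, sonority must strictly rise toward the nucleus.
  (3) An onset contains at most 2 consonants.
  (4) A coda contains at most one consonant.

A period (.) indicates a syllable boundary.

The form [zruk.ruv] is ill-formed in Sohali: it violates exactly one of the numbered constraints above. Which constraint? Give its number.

1

[zruk.ruv]: syllable 1 coda contains /k/, which is not a licensed coda consonant.
This is a violation of constraint 1: "Only the following consonants may appear in a coda: /m/, /v/."
The remaining constraints (2, 3, 4) are satisfied.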